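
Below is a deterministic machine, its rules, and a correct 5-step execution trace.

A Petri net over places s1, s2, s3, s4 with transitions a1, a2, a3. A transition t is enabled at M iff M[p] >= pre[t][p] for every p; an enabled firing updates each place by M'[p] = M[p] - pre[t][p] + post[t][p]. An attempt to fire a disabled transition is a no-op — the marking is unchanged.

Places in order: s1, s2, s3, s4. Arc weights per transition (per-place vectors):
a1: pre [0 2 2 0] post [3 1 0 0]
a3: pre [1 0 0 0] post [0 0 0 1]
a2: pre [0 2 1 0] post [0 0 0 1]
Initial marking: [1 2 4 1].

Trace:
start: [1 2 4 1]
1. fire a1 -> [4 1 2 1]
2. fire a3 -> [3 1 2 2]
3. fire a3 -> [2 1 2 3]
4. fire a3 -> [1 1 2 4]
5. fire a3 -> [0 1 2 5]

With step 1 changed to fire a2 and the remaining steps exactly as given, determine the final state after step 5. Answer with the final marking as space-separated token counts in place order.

0 0 3 3

(re-executing from step 1 with the substitution; state before step 1: [1 2 4 1])
1. fire a2 -> [1 0 3 2]
2. fire a3 -> [0 0 3 3]
3. fire a3 -> [0 0 3 3]
4. fire a3 -> [0 0 3 3]
5. fire a3 -> [0 0 3 3]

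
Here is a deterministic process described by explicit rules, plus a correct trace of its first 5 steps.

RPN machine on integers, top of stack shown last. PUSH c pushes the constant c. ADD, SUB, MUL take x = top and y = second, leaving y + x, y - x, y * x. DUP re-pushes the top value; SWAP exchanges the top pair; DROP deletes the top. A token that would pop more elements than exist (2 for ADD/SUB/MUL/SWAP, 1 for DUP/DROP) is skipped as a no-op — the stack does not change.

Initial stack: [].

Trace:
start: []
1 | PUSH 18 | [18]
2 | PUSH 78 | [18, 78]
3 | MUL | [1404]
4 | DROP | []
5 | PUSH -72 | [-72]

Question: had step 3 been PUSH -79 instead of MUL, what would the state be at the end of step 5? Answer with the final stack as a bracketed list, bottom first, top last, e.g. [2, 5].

[18, 78, -72]

(re-executing from step 3 with the substitution; state before step 3: [18, 78])
3 | PUSH -79 | [18, 78, -79]
4 | DROP | [18, 78]
5 | PUSH -72 | [18, 78, -72]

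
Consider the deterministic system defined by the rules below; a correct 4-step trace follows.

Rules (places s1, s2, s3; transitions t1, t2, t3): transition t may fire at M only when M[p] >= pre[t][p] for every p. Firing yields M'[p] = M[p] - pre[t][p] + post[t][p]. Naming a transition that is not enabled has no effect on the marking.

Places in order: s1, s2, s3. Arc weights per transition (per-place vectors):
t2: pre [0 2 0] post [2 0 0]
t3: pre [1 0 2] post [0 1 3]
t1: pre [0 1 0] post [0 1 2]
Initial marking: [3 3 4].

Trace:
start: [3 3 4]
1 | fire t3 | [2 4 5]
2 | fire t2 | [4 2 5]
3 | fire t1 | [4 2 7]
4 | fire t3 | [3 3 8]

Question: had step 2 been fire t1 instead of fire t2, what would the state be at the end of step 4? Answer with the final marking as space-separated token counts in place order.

(re-executing from step 2 with the substitution; state before step 2: [2 4 5])
2 | fire t1 | [2 4 7]
3 | fire t1 | [2 4 9]
4 | fire t3 | [1 5 10]

1 5 10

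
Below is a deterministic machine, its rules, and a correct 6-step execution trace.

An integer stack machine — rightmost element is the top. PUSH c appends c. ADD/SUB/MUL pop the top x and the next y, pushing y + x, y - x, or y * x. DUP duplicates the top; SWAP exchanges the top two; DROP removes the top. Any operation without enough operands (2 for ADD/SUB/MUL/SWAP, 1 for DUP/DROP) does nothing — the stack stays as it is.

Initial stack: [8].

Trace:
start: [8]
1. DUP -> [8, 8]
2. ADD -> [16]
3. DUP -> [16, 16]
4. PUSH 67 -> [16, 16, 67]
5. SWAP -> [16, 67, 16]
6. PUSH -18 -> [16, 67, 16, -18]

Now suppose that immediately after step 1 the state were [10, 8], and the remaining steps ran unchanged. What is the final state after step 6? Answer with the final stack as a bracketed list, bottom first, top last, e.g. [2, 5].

[18, 67, 18, -18]

state after step 1 := [10, 8]
2. ADD -> [18]
3. DUP -> [18, 18]
4. PUSH 67 -> [18, 18, 67]
5. SWAP -> [18, 67, 18]
6. PUSH -18 -> [18, 67, 18, -18]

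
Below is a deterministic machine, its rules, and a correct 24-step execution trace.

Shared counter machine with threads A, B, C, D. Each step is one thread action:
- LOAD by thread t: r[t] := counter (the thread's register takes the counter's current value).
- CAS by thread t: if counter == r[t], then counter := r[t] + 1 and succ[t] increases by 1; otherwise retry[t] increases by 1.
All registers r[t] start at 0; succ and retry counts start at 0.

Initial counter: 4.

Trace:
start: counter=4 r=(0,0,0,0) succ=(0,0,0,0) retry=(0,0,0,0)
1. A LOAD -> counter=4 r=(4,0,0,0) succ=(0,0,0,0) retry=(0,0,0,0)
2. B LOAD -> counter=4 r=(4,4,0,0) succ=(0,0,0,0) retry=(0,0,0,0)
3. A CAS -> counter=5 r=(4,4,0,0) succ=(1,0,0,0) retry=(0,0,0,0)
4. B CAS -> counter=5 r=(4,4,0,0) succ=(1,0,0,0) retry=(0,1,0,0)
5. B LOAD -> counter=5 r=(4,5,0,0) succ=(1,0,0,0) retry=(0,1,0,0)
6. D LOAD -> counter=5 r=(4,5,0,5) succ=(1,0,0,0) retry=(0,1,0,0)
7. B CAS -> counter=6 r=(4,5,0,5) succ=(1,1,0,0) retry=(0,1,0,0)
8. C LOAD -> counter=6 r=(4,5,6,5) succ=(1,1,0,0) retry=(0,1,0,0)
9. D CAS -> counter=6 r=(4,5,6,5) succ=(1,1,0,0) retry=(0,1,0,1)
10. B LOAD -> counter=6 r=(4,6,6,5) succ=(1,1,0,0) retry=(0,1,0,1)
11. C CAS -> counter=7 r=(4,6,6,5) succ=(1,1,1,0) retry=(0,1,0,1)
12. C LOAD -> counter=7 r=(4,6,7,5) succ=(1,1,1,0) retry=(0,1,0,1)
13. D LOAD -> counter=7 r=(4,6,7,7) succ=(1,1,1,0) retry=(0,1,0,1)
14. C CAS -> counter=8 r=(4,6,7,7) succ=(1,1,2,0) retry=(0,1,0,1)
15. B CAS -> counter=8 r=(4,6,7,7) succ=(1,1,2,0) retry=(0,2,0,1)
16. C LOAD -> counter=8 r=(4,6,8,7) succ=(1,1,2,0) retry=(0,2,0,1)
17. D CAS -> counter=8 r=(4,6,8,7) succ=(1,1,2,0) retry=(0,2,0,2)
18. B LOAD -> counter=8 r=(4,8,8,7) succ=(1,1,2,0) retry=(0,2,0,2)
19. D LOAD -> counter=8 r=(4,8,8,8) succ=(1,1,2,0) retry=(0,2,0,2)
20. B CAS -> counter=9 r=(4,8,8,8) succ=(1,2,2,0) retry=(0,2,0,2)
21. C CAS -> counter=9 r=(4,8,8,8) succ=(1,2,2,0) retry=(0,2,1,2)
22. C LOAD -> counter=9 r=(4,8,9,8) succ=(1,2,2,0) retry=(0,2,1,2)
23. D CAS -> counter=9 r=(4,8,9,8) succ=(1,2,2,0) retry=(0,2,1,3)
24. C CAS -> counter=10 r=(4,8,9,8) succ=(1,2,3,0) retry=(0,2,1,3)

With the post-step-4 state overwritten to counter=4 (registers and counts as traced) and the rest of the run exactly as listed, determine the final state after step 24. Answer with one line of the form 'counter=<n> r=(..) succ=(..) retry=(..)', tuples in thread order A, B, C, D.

counter=9 r=(4,7,8,7) succ=(1,2,3,0) retry=(0,2,1,3)

state after step 4 := counter=4 r=(4,4,0,0) succ=(1,0,0,0) retry=(0,1,0,0)
5. B LOAD -> counter=4 r=(4,4,0,0) succ=(1,0,0,0) retry=(0,1,0,0)
6. D LOAD -> counter=4 r=(4,4,0,4) succ=(1,0,0,0) retry=(0,1,0,0)
7. B CAS -> counter=5 r=(4,4,0,4) succ=(1,1,0,0) retry=(0,1,0,0)
8. C LOAD -> counter=5 r=(4,4,5,4) succ=(1,1,0,0) retry=(0,1,0,0)
9. D CAS -> counter=5 r=(4,4,5,4) succ=(1,1,0,0) retry=(0,1,0,1)
10. B LOAD -> counter=5 r=(4,5,5,4) succ=(1,1,0,0) retry=(0,1,0,1)
11. C CAS -> counter=6 r=(4,5,5,4) succ=(1,1,1,0) retry=(0,1,0,1)
12. C LOAD -> counter=6 r=(4,5,6,4) succ=(1,1,1,0) retry=(0,1,0,1)
13. D LOAD -> counter=6 r=(4,5,6,6) succ=(1,1,1,0) retry=(0,1,0,1)
14. C CAS -> counter=7 r=(4,5,6,6) succ=(1,1,2,0) retry=(0,1,0,1)
15. B CAS -> counter=7 r=(4,5,6,6) succ=(1,1,2,0) retry=(0,2,0,1)
16. C LOAD -> counter=7 r=(4,5,7,6) succ=(1,1,2,0) retry=(0,2,0,1)
17. D CAS -> counter=7 r=(4,5,7,6) succ=(1,1,2,0) retry=(0,2,0,2)
18. B LOAD -> counter=7 r=(4,7,7,6) succ=(1,1,2,0) retry=(0,2,0,2)
19. D LOAD -> counter=7 r=(4,7,7,7) succ=(1,1,2,0) retry=(0,2,0,2)
20. B CAS -> counter=8 r=(4,7,7,7) succ=(1,2,2,0) retry=(0,2,0,2)
21. C CAS -> counter=8 r=(4,7,7,7) succ=(1,2,2,0) retry=(0,2,1,2)
22. C LOAD -> counter=8 r=(4,7,8,7) succ=(1,2,2,0) retry=(0,2,1,2)
23. D CAS -> counter=8 r=(4,7,8,7) succ=(1,2,2,0) retry=(0,2,1,3)
24. C CAS -> counter=9 r=(4,7,8,7) succ=(1,2,3,0) retry=(0,2,1,3)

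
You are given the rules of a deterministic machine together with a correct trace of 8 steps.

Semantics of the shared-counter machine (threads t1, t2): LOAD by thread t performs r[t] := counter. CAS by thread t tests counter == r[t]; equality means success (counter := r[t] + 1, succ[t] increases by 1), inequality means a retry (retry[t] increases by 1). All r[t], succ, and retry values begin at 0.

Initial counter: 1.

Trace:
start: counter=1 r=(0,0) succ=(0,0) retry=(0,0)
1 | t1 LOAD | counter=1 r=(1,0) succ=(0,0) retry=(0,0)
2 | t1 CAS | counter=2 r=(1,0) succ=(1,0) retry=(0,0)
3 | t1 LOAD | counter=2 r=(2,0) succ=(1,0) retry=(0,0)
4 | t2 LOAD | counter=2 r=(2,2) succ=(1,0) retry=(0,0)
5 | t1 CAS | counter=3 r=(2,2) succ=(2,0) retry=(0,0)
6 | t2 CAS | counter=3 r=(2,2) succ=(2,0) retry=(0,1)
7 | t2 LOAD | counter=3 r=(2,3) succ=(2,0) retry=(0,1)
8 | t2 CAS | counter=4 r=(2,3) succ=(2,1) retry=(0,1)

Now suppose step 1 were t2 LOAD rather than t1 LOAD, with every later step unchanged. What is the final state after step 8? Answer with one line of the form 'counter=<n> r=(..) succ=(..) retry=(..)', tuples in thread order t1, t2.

(re-executing from step 1 with the substitution; state before step 1: counter=1 r=(0,0) succ=(0,0) retry=(0,0))
1 | t2 LOAD | counter=1 r=(0,1) succ=(0,0) retry=(0,0)
2 | t1 CAS | counter=1 r=(0,1) succ=(0,0) retry=(1,0)
3 | t1 LOAD | counter=1 r=(1,1) succ=(0,0) retry=(1,0)
4 | t2 LOAD | counter=1 r=(1,1) succ=(0,0) retry=(1,0)
5 | t1 CAS | counter=2 r=(1,1) succ=(1,0) retry=(1,0)
6 | t2 CAS | counter=2 r=(1,1) succ=(1,0) retry=(1,1)
7 | t2 LOAD | counter=2 r=(1,2) succ=(1,0) retry=(1,1)
8 | t2 CAS | counter=3 r=(1,2) succ=(1,1) retry=(1,1)

counter=3 r=(1,2) succ=(1,1) retry=(1,1)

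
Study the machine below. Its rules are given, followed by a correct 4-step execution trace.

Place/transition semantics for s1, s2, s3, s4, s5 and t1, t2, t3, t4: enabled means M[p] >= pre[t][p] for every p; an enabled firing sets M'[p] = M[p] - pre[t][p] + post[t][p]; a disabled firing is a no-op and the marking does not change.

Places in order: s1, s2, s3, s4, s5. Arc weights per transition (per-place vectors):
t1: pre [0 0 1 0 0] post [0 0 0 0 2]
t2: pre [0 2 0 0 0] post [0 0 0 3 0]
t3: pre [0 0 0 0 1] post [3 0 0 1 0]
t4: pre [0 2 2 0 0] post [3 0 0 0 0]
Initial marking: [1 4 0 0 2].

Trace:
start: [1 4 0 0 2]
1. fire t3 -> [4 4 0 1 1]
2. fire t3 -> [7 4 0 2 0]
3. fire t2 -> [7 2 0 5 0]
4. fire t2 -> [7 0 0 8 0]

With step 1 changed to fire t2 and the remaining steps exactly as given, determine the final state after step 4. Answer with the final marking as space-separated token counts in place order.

(re-executing from step 1 with the substitution; state before step 1: [1 4 0 0 2])
1. fire t2 -> [1 2 0 3 2]
2. fire t3 -> [4 2 0 4 1]
3. fire t2 -> [4 0 0 7 1]
4. fire t2 -> [4 0 0 7 1]

4 0 0 7 1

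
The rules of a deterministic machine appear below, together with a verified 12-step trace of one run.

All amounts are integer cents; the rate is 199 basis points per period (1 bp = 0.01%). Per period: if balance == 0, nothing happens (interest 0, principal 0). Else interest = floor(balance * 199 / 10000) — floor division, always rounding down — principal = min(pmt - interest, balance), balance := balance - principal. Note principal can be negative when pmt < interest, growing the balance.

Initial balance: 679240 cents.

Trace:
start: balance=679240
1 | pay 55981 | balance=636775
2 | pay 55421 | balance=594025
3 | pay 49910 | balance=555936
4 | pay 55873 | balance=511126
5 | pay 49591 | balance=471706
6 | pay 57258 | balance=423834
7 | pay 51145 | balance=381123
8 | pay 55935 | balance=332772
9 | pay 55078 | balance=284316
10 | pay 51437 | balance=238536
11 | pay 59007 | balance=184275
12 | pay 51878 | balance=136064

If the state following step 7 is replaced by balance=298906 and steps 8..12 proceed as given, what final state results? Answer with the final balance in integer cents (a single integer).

state after step 7 := balance=298906
8 | pay 55935 | balance=248919
9 | pay 55078 | balance=198794
10 | pay 51437 | balance=151313
11 | pay 59007 | balance=95317
12 | pay 51878 | balance=45335

45335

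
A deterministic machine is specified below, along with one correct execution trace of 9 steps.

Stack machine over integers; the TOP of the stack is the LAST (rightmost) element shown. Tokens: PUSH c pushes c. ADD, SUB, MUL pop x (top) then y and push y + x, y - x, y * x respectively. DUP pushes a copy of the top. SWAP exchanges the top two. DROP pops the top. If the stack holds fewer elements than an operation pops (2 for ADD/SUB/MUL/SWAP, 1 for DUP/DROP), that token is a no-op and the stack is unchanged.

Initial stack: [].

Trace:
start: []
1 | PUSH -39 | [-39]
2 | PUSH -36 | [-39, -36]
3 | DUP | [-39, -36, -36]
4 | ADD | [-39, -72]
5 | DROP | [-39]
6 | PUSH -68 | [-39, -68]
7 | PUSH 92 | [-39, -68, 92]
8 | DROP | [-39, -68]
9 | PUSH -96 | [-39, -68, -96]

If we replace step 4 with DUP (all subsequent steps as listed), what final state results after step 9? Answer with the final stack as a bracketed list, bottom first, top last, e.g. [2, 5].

[-39, -36, -36, -68, -96]

(re-executing from step 4 with the substitution; state before step 4: [-39, -36, -36])
4 | DUP | [-39, -36, -36, -36]
5 | DROP | [-39, -36, -36]
6 | PUSH -68 | [-39, -36, -36, -68]
7 | PUSH 92 | [-39, -36, -36, -68, 92]
8 | DROP | [-39, -36, -36, -68]
9 | PUSH -96 | [-39, -36, -36, -68, -96]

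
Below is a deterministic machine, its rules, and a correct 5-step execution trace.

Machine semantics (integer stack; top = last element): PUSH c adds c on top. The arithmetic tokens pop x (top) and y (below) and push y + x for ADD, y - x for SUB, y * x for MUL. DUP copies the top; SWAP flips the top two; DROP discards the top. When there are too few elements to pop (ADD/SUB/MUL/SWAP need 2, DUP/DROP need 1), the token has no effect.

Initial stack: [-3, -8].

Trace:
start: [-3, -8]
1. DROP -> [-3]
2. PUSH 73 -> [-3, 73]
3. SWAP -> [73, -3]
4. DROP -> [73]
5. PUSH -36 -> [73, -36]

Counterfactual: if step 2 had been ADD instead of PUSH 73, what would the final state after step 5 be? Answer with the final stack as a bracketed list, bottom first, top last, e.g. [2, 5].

(re-executing from step 2 with the substitution; state before step 2: [-3])
2. ADD -> [-3]
3. SWAP -> [-3]
4. DROP -> []
5. PUSH -36 -> [-36]

[-36]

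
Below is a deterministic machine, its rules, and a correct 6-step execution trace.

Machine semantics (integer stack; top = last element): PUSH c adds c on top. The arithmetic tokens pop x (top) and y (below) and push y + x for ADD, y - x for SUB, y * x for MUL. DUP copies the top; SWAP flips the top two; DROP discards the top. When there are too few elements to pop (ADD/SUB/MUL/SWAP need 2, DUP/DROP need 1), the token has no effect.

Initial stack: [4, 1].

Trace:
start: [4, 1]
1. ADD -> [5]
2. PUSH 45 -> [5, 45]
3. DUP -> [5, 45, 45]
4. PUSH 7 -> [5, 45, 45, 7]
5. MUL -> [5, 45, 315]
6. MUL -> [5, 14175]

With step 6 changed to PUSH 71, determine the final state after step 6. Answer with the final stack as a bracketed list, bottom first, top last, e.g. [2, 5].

(re-executing from step 6 with the substitution; state before step 6: [5, 45, 315])
6. PUSH 71 -> [5, 45, 315, 71]

[5, 45, 315, 71]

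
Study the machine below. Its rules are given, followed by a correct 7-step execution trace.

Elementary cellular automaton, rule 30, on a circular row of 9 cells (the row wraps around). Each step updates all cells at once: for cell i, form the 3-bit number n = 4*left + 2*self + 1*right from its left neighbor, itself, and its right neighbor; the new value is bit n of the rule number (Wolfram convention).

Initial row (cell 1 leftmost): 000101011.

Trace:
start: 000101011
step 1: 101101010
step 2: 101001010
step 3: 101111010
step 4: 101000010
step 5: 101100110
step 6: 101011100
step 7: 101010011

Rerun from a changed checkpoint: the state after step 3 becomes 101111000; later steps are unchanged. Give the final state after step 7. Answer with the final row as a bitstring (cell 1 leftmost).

000111111

state after step 3 := 101111000
step 4: 101000101
step 5: 001101101
step 6: 111001001
step 7: 000111111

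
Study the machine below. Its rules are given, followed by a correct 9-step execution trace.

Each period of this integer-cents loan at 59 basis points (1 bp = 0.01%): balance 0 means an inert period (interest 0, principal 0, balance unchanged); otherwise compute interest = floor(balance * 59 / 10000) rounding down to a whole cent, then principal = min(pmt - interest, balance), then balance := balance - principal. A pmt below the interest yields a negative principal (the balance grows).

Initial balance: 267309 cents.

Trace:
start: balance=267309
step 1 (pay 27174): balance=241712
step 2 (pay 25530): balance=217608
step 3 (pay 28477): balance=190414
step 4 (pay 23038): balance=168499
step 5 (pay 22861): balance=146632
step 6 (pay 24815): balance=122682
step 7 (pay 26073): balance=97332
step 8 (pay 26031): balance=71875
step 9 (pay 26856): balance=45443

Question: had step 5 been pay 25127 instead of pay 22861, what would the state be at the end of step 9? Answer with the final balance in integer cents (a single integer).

43122

(re-executing from step 5 with the substitution; state before step 5: balance=168499)
step 5 (pay 25127): balance=144366
step 6 (pay 24815): balance=120402
step 7 (pay 26073): balance=95039
step 8 (pay 26031): balance=69568
step 9 (pay 26856): balance=43122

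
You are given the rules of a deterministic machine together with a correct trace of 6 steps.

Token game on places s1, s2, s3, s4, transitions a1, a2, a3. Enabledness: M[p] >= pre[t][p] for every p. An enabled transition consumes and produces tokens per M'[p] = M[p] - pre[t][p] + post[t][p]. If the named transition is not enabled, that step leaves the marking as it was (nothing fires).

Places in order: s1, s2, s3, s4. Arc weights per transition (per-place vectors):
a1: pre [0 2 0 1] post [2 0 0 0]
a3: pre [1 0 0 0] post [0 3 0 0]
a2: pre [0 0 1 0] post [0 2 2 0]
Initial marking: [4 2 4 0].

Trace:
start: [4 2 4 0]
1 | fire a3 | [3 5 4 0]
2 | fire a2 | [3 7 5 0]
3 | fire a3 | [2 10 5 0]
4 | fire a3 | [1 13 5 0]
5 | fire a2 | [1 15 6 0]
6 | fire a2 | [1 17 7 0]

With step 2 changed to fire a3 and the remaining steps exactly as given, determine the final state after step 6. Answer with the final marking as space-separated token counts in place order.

(re-executing from step 2 with the substitution; state before step 2: [3 5 4 0])
2 | fire a3 | [2 8 4 0]
3 | fire a3 | [1 11 4 0]
4 | fire a3 | [0 14 4 0]
5 | fire a2 | [0 16 5 0]
6 | fire a2 | [0 18 6 0]

0 18 6 0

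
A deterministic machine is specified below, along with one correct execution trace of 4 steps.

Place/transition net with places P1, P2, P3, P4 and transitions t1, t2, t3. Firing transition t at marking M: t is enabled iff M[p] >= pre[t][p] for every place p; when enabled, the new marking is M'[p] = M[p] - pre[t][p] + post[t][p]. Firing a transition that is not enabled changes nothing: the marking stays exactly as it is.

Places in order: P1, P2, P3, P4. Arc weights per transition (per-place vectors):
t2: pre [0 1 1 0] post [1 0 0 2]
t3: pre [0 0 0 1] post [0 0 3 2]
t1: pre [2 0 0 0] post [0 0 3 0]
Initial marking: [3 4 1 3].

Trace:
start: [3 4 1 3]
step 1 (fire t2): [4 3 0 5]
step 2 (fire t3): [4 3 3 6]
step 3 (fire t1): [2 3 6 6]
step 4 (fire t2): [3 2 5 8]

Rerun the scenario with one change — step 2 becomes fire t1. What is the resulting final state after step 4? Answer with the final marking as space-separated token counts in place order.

1 2 5 7

(re-executing from step 2 with the substitution; state before step 2: [4 3 0 5])
step 2 (fire t1): [2 3 3 5]
step 3 (fire t1): [0 3 6 5]
step 4 (fire t2): [1 2 5 7]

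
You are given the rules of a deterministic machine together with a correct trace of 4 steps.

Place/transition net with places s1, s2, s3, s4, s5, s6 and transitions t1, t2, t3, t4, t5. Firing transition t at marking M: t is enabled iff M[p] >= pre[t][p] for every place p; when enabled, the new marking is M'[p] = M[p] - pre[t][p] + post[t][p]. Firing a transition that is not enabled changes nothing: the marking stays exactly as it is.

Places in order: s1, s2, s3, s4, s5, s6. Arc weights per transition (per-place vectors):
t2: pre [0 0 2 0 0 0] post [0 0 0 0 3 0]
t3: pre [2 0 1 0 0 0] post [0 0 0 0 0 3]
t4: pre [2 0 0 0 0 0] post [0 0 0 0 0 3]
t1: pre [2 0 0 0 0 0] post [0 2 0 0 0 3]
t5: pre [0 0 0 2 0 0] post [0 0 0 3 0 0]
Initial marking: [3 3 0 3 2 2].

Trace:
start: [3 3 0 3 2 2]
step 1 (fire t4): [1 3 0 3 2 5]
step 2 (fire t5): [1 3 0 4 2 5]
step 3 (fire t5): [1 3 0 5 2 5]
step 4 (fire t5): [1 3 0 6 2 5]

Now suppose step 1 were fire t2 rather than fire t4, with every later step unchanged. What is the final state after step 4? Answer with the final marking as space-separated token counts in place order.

(re-executing from step 1 with the substitution; state before step 1: [3 3 0 3 2 2])
step 1 (fire t2): [3 3 0 3 2 2]
step 2 (fire t5): [3 3 0 4 2 2]
step 3 (fire t5): [3 3 0 5 2 2]
step 4 (fire t5): [3 3 0 6 2 2]

3 3 0 6 2 2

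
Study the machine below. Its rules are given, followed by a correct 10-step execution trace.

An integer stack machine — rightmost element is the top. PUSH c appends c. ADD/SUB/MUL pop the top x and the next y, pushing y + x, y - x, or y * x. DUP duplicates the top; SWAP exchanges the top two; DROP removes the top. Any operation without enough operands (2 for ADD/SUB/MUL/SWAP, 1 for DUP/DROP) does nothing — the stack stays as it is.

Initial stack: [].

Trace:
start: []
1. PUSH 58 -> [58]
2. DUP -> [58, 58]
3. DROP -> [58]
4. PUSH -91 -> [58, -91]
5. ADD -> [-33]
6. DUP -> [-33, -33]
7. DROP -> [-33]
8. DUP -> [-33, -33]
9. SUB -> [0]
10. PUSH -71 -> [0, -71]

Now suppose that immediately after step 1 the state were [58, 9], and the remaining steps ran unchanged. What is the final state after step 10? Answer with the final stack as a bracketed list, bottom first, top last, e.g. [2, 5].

state after step 1 := [58, 9]
2. DUP -> [58, 9, 9]
3. DROP -> [58, 9]
4. PUSH -91 -> [58, 9, -91]
5. ADD -> [58, -82]
6. DUP -> [58, -82, -82]
7. DROP -> [58, -82]
8. DUP -> [58, -82, -82]
9. SUB -> [58, 0]
10. PUSH -71 -> [58, 0, -71]

[58, 0, -71]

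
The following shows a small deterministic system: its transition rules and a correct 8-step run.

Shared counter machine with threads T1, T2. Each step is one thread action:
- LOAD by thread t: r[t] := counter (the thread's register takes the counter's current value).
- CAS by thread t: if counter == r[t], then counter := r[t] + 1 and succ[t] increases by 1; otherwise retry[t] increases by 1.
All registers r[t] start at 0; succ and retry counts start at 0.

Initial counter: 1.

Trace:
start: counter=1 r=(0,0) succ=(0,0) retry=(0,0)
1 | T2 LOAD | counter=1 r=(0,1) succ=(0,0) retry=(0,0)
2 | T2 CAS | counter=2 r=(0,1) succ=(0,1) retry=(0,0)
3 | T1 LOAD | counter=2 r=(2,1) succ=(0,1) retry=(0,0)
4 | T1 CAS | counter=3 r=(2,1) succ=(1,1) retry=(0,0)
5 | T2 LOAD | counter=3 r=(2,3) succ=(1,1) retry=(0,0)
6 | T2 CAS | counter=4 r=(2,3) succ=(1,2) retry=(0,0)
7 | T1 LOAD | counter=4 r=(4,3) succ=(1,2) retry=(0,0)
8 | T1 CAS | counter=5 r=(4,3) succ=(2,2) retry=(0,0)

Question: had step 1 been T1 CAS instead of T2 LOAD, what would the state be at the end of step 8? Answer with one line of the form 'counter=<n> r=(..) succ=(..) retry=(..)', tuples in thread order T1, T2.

(re-executing from step 1 with the substitution; state before step 1: counter=1 r=(0,0) succ=(0,0) retry=(0,0))
1 | T1 CAS | counter=1 r=(0,0) succ=(0,0) retry=(1,0)
2 | T2 CAS | counter=1 r=(0,0) succ=(0,0) retry=(1,1)
3 | T1 LOAD | counter=1 r=(1,0) succ=(0,0) retry=(1,1)
4 | T1 CAS | counter=2 r=(1,0) succ=(1,0) retry=(1,1)
5 | T2 LOAD | counter=2 r=(1,2) succ=(1,0) retry=(1,1)
6 | T2 CAS | counter=3 r=(1,2) succ=(1,1) retry=(1,1)
7 | T1 LOAD | counter=3 r=(3,2) succ=(1,1) retry=(1,1)
8 | T1 CAS | counter=4 r=(3,2) succ=(2,1) retry=(1,1)

counter=4 r=(3,2) succ=(2,1) retry=(1,1)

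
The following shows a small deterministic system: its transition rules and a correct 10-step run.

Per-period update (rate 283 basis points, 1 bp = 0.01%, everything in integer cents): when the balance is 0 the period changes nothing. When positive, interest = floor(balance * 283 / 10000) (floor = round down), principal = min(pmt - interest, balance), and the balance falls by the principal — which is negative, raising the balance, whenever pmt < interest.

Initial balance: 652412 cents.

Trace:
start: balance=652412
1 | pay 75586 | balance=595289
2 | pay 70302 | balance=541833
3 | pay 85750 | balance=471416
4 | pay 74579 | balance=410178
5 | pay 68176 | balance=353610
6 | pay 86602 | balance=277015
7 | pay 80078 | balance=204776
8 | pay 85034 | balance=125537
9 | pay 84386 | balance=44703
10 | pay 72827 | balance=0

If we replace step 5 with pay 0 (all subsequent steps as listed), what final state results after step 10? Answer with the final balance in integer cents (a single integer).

51525

(re-executing from step 5 with the substitution; state before step 5: balance=410178)
5 | pay 0 | balance=421786
6 | pay 86602 | balance=347120
7 | pay 80078 | balance=276865
8 | pay 85034 | balance=199666
9 | pay 84386 | balance=120930
10 | pay 72827 | balance=51525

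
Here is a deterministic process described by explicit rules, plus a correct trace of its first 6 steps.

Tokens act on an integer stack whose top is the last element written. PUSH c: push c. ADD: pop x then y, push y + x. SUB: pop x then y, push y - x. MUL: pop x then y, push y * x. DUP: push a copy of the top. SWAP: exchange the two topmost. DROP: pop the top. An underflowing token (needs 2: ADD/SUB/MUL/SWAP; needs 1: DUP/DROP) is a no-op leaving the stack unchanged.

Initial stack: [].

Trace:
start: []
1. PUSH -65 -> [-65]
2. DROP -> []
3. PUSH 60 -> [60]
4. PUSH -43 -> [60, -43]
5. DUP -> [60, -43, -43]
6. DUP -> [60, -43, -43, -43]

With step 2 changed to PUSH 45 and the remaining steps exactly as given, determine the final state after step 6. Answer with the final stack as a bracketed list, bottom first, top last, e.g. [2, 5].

[-65, 45, 60, -43, -43, -43]

(re-executing from step 2 with the substitution; state before step 2: [-65])
2. PUSH 45 -> [-65, 45]
3. PUSH 60 -> [-65, 45, 60]
4. PUSH -43 -> [-65, 45, 60, -43]
5. DUP -> [-65, 45, 60, -43, -43]
6. DUP -> [-65, 45, 60, -43, -43, -43]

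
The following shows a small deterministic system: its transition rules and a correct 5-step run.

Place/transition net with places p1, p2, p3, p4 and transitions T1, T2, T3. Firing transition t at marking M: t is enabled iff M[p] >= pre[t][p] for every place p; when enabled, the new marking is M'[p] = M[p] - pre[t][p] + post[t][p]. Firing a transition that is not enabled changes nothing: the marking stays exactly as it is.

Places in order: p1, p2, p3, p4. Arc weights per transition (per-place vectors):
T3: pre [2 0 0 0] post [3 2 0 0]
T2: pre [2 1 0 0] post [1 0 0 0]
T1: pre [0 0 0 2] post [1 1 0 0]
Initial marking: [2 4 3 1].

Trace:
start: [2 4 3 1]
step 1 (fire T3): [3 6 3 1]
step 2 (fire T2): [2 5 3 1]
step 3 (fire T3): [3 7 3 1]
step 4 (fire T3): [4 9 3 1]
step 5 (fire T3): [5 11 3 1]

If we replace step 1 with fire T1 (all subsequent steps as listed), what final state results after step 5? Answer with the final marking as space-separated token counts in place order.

(re-executing from step 1 with the substitution; state before step 1: [2 4 3 1])
step 1 (fire T1): [2 4 3 1]
step 2 (fire T2): [1 3 3 1]
step 3 (fire T3): [1 3 3 1]
step 4 (fire T3): [1 3 3 1]
step 5 (fire T3): [1 3 3 1]

1 3 3 1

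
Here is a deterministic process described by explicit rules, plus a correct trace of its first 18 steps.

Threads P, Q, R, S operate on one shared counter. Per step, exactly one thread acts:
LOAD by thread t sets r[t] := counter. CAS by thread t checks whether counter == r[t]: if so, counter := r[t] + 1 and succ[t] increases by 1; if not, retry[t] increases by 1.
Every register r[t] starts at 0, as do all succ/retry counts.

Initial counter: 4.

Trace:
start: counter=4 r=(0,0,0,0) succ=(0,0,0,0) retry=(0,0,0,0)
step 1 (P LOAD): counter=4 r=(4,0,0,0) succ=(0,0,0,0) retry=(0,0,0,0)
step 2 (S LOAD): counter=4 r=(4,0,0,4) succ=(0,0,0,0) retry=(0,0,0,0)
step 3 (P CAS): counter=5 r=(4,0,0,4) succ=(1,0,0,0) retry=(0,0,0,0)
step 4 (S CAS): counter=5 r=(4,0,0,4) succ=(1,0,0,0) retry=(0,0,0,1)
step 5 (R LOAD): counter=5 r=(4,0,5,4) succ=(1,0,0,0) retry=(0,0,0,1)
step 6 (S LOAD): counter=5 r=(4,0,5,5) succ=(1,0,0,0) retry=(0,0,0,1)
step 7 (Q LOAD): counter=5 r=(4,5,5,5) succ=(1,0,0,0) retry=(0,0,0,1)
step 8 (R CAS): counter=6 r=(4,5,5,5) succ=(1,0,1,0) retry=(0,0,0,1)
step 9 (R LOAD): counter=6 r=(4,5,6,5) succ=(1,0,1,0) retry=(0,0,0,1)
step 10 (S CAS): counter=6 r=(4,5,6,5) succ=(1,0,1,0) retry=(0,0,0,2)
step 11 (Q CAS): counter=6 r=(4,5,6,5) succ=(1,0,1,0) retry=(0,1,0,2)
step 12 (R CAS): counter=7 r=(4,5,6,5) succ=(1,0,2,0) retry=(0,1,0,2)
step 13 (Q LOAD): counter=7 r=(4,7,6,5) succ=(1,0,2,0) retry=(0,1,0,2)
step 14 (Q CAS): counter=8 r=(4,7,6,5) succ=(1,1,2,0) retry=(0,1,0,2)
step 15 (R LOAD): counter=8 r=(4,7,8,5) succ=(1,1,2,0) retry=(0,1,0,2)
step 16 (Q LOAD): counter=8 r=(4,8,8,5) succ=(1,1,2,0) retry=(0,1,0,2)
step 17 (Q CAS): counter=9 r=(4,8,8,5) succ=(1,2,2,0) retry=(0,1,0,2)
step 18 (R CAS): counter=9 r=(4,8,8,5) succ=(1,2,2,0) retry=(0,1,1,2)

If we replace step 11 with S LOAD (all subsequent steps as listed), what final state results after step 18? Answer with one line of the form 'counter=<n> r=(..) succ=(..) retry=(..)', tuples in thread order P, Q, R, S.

counter=9 r=(4,8,8,6) succ=(1,2,2,0) retry=(0,0,1,2)

(re-executing from step 11 with the substitution; state before step 11: counter=6 r=(4,5,6,5) succ=(1,0,1,0) retry=(0,0,0,2))
step 11 (S LOAD): counter=6 r=(4,5,6,6) succ=(1,0,1,0) retry=(0,0,0,2)
step 12 (R CAS): counter=7 r=(4,5,6,6) succ=(1,0,2,0) retry=(0,0,0,2)
step 13 (Q LOAD): counter=7 r=(4,7,6,6) succ=(1,0,2,0) retry=(0,0,0,2)
step 14 (Q CAS): counter=8 r=(4,7,6,6) succ=(1,1,2,0) retry=(0,0,0,2)
step 15 (R LOAD): counter=8 r=(4,7,8,6) succ=(1,1,2,0) retry=(0,0,0,2)
step 16 (Q LOAD): counter=8 r=(4,8,8,6) succ=(1,1,2,0) retry=(0,0,0,2)
step 17 (Q CAS): counter=9 r=(4,8,8,6) succ=(1,2,2,0) retry=(0,0,0,2)
step 18 (R CAS): counter=9 r=(4,8,8,6) succ=(1,2,2,0) retry=(0,0,1,2)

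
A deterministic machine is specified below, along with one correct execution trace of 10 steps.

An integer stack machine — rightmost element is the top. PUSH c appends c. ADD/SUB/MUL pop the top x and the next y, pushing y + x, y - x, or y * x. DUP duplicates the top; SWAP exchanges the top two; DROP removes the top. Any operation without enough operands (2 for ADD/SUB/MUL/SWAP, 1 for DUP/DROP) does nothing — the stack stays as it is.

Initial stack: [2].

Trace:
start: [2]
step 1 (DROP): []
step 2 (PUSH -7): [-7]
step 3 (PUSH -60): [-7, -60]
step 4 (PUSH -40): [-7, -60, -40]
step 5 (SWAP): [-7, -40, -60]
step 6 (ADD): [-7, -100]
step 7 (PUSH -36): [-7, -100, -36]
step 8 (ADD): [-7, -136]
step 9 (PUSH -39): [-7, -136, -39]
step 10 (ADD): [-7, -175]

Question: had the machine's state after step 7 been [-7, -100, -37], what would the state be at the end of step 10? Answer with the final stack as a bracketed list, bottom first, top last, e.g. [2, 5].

[-7, -176]

state after step 7 := [-7, -100, -37]
step 8 (ADD): [-7, -137]
step 9 (PUSH -39): [-7, -137, -39]
step 10 (ADD): [-7, -176]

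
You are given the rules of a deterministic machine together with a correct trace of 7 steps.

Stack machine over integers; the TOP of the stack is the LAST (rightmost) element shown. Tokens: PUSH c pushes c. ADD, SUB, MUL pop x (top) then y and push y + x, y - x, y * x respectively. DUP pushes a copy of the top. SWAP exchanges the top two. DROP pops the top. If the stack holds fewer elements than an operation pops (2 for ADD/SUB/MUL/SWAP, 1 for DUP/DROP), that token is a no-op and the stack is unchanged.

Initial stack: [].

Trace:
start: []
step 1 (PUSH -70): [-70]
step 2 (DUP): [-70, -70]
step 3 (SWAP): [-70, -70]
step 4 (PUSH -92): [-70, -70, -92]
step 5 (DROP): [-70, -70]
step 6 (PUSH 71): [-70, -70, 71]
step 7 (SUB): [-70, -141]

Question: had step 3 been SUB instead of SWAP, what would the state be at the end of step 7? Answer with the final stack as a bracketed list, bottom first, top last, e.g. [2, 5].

(re-executing from step 3 with the substitution; state before step 3: [-70, -70])
step 3 (SUB): [0]
step 4 (PUSH -92): [0, -92]
step 5 (DROP): [0]
step 6 (PUSH 71): [0, 71]
step 7 (SUB): [-71]

[-71]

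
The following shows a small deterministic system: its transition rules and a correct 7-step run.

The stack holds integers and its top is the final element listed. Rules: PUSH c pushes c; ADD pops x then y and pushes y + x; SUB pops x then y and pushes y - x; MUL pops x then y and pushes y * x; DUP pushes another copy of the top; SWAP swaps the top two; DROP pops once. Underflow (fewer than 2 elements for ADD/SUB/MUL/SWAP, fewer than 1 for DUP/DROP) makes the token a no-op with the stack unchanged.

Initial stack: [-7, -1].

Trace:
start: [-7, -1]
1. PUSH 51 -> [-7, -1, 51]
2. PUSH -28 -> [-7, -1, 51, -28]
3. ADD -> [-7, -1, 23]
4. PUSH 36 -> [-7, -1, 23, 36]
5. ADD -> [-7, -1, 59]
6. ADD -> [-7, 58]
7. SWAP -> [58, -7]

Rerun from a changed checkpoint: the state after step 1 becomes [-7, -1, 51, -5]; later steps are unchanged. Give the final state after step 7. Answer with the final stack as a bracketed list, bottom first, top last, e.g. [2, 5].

state after step 1 := [-7, -1, 51, -5]
2. PUSH -28 -> [-7, -1, 51, -5, -28]
3. ADD -> [-7, -1, 51, -33]
4. PUSH 36 -> [-7, -1, 51, -33, 36]
5. ADD -> [-7, -1, 51, 3]
6. ADD -> [-7, -1, 54]
7. SWAP -> [-7, 54, -1]

[-7, 54, -1]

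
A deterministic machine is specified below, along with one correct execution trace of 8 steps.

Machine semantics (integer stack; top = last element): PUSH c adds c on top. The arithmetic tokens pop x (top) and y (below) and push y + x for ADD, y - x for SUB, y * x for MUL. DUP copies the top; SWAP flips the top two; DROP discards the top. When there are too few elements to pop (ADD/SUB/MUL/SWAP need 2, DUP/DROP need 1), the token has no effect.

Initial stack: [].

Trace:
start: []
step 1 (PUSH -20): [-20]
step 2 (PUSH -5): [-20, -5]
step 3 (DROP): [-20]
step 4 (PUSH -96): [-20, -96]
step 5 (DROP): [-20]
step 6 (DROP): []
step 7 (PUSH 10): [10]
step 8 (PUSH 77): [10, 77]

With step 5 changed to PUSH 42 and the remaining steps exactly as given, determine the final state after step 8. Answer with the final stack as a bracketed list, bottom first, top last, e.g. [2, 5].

(re-executing from step 5 with the substitution; state before step 5: [-20, -96])
step 5 (PUSH 42): [-20, -96, 42]
step 6 (DROP): [-20, -96]
step 7 (PUSH 10): [-20, -96, 10]
step 8 (PUSH 77): [-20, -96, 10, 77]

[-20, -96, 10, 77]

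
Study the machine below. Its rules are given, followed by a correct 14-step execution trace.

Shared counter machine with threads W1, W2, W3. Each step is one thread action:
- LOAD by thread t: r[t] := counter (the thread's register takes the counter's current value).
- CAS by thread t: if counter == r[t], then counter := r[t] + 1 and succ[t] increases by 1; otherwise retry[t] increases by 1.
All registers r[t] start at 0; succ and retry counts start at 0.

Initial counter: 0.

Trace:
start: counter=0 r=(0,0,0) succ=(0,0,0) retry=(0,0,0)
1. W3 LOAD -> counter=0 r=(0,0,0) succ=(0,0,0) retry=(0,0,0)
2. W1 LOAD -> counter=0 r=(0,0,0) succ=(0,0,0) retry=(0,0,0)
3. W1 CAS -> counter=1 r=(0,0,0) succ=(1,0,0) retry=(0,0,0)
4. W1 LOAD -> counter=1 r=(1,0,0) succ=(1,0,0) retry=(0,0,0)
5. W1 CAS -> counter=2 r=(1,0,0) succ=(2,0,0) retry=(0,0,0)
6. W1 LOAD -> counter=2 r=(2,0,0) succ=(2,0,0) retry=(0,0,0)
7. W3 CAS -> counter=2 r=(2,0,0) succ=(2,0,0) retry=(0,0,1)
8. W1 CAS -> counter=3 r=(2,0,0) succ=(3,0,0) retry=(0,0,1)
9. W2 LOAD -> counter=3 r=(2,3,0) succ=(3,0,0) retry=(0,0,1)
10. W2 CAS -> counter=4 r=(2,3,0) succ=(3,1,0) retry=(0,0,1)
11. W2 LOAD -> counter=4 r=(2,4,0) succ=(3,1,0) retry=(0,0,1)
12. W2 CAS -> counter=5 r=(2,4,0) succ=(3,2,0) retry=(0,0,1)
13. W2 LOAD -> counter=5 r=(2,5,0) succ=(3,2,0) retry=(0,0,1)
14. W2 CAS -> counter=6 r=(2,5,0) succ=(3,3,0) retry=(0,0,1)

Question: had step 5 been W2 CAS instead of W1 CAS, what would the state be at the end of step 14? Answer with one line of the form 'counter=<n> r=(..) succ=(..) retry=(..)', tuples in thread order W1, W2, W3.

counter=5 r=(1,4,0) succ=(2,3,0) retry=(0,1,1)

(re-executing from step 5 with the substitution; state before step 5: counter=1 r=(1,0,0) succ=(1,0,0) retry=(0,0,0))
5. W2 CAS -> counter=1 r=(1,0,0) succ=(1,0,0) retry=(0,1,0)
6. W1 LOAD -> counter=1 r=(1,0,0) succ=(1,0,0) retry=(0,1,0)
7. W3 CAS -> counter=1 r=(1,0,0) succ=(1,0,0) retry=(0,1,1)
8. W1 CAS -> counter=2 r=(1,0,0) succ=(2,0,0) retry=(0,1,1)
9. W2 LOAD -> counter=2 r=(1,2,0) succ=(2,0,0) retry=(0,1,1)
10. W2 CAS -> counter=3 r=(1,2,0) succ=(2,1,0) retry=(0,1,1)
11. W2 LOAD -> counter=3 r=(1,3,0) succ=(2,1,0) retry=(0,1,1)
12. W2 CAS -> counter=4 r=(1,3,0) succ=(2,2,0) retry=(0,1,1)
13. W2 LOAD -> counter=4 r=(1,4,0) succ=(2,2,0) retry=(0,1,1)
14. W2 CAS -> counter=5 r=(1,4,0) succ=(2,3,0) retry=(0,1,1)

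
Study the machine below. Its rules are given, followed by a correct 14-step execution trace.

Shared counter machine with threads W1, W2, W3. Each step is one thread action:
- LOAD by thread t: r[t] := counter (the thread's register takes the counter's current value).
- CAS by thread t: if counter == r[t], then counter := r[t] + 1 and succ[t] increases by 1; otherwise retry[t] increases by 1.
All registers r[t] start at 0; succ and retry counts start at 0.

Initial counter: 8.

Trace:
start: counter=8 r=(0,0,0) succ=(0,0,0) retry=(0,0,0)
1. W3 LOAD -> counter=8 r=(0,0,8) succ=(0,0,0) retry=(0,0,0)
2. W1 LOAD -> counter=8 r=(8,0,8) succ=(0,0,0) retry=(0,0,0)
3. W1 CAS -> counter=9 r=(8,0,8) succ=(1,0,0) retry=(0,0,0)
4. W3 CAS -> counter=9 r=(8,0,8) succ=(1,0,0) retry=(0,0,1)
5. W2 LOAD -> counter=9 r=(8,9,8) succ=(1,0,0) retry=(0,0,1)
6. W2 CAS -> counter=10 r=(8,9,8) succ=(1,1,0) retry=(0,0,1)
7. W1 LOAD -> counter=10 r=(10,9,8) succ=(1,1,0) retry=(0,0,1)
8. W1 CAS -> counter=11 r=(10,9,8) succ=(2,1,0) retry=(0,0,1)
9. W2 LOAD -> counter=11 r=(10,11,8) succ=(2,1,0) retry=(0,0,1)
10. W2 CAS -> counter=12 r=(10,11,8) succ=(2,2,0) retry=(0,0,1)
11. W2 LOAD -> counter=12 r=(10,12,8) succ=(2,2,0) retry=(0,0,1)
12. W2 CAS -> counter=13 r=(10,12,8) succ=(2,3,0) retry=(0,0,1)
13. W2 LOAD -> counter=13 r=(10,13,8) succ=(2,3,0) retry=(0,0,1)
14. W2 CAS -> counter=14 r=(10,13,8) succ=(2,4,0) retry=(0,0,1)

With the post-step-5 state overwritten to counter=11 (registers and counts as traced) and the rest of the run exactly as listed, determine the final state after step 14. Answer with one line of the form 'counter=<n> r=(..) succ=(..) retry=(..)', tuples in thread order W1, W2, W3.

state after step 5 := counter=11 r=(8,9,8) succ=(1,0,0) retry=(0,0,1)
6. W2 CAS -> counter=11 r=(8,9,8) succ=(1,0,0) retry=(0,1,1)
7. W1 LOAD -> counter=11 r=(11,9,8) succ=(1,0,0) retry=(0,1,1)
8. W1 CAS -> counter=12 r=(11,9,8) succ=(2,0,0) retry=(0,1,1)
9. W2 LOAD -> counter=12 r=(11,12,8) succ=(2,0,0) retry=(0,1,1)
10. W2 CAS -> counter=13 r=(11,12,8) succ=(2,1,0) retry=(0,1,1)
11. W2 LOAD -> counter=13 r=(11,13,8) succ=(2,1,0) retry=(0,1,1)
12. W2 CAS -> counter=14 r=(11,13,8) succ=(2,2,0) retry=(0,1,1)
13. W2 LOAD -> counter=14 r=(11,14,8) succ=(2,2,0) retry=(0,1,1)
14. W2 CAS -> counter=15 r=(11,14,8) succ=(2,3,0) retry=(0,1,1)

counter=15 r=(11,14,8) succ=(2,3,0) retry=(0,1,1)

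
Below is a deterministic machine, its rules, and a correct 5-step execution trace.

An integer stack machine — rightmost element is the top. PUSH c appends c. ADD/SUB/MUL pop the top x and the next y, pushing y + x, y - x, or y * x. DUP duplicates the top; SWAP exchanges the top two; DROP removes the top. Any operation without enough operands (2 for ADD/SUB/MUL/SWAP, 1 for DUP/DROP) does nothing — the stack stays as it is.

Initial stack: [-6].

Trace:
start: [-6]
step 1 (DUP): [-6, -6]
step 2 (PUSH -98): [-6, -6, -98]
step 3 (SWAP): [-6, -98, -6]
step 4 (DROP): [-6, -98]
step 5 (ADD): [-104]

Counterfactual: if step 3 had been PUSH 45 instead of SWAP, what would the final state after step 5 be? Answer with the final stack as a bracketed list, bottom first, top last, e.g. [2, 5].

[-6, -104]

(re-executing from step 3 with the substitution; state before step 3: [-6, -6, -98])
step 3 (PUSH 45): [-6, -6, -98, 45]
step 4 (DROP): [-6, -6, -98]
step 5 (ADD): [-6, -104]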